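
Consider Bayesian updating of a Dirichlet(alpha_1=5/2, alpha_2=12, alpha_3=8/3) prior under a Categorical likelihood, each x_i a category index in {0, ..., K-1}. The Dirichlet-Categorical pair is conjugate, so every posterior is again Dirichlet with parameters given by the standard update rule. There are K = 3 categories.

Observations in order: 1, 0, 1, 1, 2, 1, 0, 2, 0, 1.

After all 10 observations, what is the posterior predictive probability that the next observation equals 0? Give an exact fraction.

obs 1: x=1 → posterior Dirichlet(5/2, 13, 8/3)
obs 2: x=0 → posterior Dirichlet(7/2, 13, 8/3)
obs 3: x=1 → posterior Dirichlet(7/2, 14, 8/3)
obs 4: x=1 → posterior Dirichlet(7/2, 15, 8/3)
obs 5: x=2 → posterior Dirichlet(7/2, 15, 11/3)
obs 6: x=1 → posterior Dirichlet(7/2, 16, 11/3)
obs 7: x=0 → posterior Dirichlet(9/2, 16, 11/3)
obs 8: x=2 → posterior Dirichlet(9/2, 16, 14/3)
obs 9: x=0 → posterior Dirichlet(11/2, 16, 14/3)
obs 10: x=1 → posterior Dirichlet(11/2, 17, 14/3)

33/163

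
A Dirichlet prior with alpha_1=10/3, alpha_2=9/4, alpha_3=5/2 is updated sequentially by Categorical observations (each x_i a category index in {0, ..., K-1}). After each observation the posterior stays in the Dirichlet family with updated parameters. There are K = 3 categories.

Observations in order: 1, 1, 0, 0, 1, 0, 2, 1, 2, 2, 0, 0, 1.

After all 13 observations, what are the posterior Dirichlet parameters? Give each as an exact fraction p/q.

obs 1: x=1 → posterior Dirichlet(10/3, 13/4, 5/2)
obs 2: x=1 → posterior Dirichlet(10/3, 17/4, 5/2)
obs 3: x=0 → posterior Dirichlet(13/3, 17/4, 5/2)
obs 4: x=0 → posterior Dirichlet(16/3, 17/4, 5/2)
obs 5: x=1 → posterior Dirichlet(16/3, 21/4, 5/2)
obs 6: x=0 → posterior Dirichlet(19/3, 21/4, 5/2)
obs 7: x=2 → posterior Dirichlet(19/3, 21/4, 7/2)
obs 8: x=1 → posterior Dirichlet(19/3, 25/4, 7/2)
obs 9: x=2 → posterior Dirichlet(19/3, 25/4, 9/2)
obs 10: x=2 → posterior Dirichlet(19/3, 25/4, 11/2)
obs 11: x=0 → posterior Dirichlet(22/3, 25/4, 11/2)
obs 12: x=0 → posterior Dirichlet(25/3, 25/4, 11/2)
obs 13: x=1 → posterior Dirichlet(25/3, 29/4, 11/2)

alpha_1=25/3, alpha_2=29/4, alpha_3=11/2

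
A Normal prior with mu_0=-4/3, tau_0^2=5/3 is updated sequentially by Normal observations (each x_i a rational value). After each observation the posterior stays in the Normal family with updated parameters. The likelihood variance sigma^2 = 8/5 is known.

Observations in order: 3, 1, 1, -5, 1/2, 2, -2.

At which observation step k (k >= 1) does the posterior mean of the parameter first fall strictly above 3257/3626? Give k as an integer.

obs 1: x=3 → posterior Normal(43/49, 40/49)
obs 2: x=1 → posterior Normal(34/37, 20/37)
obs 3: x=1 → posterior Normal(31/33, 40/99)
obs 4: x=-5 → posterior Normal(-8/31, 10/31)
obs 5: x=1/2 → posterior Normal(-39/298, 40/149)
obs 6: x=2 → posterior Normal(61/348, 20/87)
obs 7: x=-2 → posterior Normal(-39/398, 40/199)

k = 2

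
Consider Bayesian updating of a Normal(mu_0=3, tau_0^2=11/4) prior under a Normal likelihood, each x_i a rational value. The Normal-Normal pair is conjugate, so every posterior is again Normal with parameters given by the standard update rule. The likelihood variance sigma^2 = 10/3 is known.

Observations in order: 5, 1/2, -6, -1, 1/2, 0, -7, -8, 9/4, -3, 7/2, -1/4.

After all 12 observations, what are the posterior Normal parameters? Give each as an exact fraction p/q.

mu_0=-651/872, tau_0^2=55/218

obs 1: x=5 → posterior Normal(285/73, 110/73)
obs 2: x=1/2 → posterior Normal(603/212, 55/53)
obs 3: x=-6 → posterior Normal(207/278, 110/139)
obs 4: x=-1 → posterior Normal(141/344, 55/86)
obs 5: x=1/2 → posterior Normal(87/205, 22/41)
obs 6: x=0 → posterior Normal(87/238, 55/119)
obs 7: x=-7 → posterior Normal(-144/271, 110/271)
obs 8: x=-8 → posterior Normal(-51/38, 55/152)
obs 9: x=9/4 → posterior Normal(-1335/1348, 110/337)
obs 10: x=-3 → posterior Normal(-1731/1480, 11/37)
obs 11: x=7/2 → posterior Normal(-1269/1612, 110/403)
obs 12: x=-1/4 → posterior Normal(-651/872, 55/218)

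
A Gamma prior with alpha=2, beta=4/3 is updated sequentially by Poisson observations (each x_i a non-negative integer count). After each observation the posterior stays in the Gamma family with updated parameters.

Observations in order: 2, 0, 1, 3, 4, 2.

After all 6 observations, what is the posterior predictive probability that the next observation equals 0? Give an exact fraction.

6221821273427820544/37252902984619140625

obs 1: x=2 → posterior Gamma(4, 7/3)
obs 2: x=0 → posterior Gamma(4, 10/3)
obs 3: x=1 → posterior Gamma(5, 13/3)
obs 4: x=3 → posterior Gamma(8, 16/3)
obs 5: x=4 → posterior Gamma(12, 19/3)
obs 6: x=2 → posterior Gamma(14, 22/3)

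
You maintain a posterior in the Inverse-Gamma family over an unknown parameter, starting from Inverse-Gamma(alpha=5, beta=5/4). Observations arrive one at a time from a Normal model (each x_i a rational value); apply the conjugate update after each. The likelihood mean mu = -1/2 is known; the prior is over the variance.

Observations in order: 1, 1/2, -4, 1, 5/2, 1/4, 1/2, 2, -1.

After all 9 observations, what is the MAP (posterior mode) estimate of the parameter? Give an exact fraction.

199/112

obs 1: x=1 → posterior Inverse-Gamma(11/2, 19/8)
obs 2: x=1/2 → posterior Inverse-Gamma(6, 23/8)
obs 3: x=-4 → posterior Inverse-Gamma(13/2, 9)
obs 4: x=1 → posterior Inverse-Gamma(7, 81/8)
obs 5: x=5/2 → posterior Inverse-Gamma(15/2, 117/8)
obs 6: x=1/4 → posterior Inverse-Gamma(8, 477/32)
obs 7: x=1/2 → posterior Inverse-Gamma(17/2, 493/32)
obs 8: x=2 → posterior Inverse-Gamma(9, 593/32)
obs 9: x=-1 → posterior Inverse-Gamma(19/2, 597/32)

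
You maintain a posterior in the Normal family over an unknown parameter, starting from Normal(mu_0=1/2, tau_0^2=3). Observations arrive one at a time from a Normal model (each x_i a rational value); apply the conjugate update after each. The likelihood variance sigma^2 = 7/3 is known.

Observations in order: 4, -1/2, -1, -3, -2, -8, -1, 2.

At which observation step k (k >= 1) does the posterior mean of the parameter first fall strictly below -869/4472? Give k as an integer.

k = 5

obs 1: x=4 → posterior Normal(79/32, 21/16)
obs 2: x=-1/2 → posterior Normal(7/5, 21/25)
obs 3: x=-1 → posterior Normal(13/17, 21/34)
obs 4: x=-3 → posterior Normal(-1/43, 21/43)
obs 5: x=-2 → posterior Normal(-19/52, 21/52)
obs 6: x=-8 → posterior Normal(-91/61, 21/61)
obs 7: x=-1 → posterior Normal(-10/7, 3/10)
obs 8: x=2 → posterior Normal(-82/79, 21/79)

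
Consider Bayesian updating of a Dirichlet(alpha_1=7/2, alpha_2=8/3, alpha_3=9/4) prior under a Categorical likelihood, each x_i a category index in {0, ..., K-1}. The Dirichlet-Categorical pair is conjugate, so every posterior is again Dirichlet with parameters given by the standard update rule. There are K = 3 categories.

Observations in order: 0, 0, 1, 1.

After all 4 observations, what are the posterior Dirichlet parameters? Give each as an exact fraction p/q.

obs 1: x=0 → posterior Dirichlet(9/2, 8/3, 9/4)
obs 2: x=0 → posterior Dirichlet(11/2, 8/3, 9/4)
obs 3: x=1 → posterior Dirichlet(11/2, 11/3, 9/4)
obs 4: x=1 → posterior Dirichlet(11/2, 14/3, 9/4)

alpha_1=11/2, alpha_2=14/3, alpha_3=9/4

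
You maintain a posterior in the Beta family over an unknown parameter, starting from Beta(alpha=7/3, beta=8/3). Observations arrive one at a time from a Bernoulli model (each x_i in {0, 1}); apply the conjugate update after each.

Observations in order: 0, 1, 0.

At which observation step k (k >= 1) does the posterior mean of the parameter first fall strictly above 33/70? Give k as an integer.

obs 1: x=0 → posterior Beta(7/3, 11/3)
obs 2: x=1 → posterior Beta(10/3, 11/3)
obs 3: x=0 → posterior Beta(10/3, 14/3)

k = 2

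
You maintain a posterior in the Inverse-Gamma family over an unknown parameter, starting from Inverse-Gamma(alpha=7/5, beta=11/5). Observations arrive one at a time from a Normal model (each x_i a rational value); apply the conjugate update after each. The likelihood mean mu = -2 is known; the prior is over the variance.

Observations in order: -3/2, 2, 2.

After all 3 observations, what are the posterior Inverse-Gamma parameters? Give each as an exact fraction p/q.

obs 1: x=-3/2 → posterior Inverse-Gamma(19/10, 93/40)
obs 2: x=2 → posterior Inverse-Gamma(12/5, 413/40)
obs 3: x=2 → posterior Inverse-Gamma(29/10, 733/40)

alpha=29/10, beta=733/40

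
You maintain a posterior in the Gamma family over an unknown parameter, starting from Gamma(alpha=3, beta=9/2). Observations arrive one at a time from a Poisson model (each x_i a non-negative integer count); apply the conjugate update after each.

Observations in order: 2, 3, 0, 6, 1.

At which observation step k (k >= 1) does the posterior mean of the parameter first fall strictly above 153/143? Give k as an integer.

obs 1: x=2 → posterior Gamma(5, 11/2)
obs 2: x=3 → posterior Gamma(8, 13/2)
obs 3: x=0 → posterior Gamma(8, 15/2)
obs 4: x=6 → posterior Gamma(14, 17/2)
obs 5: x=1 → posterior Gamma(15, 19/2)

k = 2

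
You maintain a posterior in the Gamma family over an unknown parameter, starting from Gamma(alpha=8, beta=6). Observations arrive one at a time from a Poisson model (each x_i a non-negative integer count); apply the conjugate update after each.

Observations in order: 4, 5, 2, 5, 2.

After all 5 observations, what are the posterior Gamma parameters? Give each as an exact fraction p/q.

alpha=26, beta=11

obs 1: x=4 → posterior Gamma(12, 7)
obs 2: x=5 → posterior Gamma(17, 8)
obs 3: x=2 → posterior Gamma(19, 9)
obs 4: x=5 → posterior Gamma(24, 10)
obs 5: x=2 → posterior Gamma(26, 11)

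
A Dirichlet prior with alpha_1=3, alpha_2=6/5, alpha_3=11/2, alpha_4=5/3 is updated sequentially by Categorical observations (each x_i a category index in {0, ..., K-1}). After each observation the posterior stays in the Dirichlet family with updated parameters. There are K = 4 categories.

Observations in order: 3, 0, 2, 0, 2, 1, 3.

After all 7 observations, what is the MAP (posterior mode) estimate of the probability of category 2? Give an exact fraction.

obs 1: x=3 → posterior Dirichlet(3, 6/5, 11/2, 8/3)
obs 2: x=0 → posterior Dirichlet(4, 6/5, 11/2, 8/3)
obs 3: x=2 → posterior Dirichlet(4, 6/5, 13/2, 8/3)
obs 4: x=0 → posterior Dirichlet(5, 6/5, 13/2, 8/3)
obs 5: x=2 → posterior Dirichlet(5, 6/5, 15/2, 8/3)
obs 6: x=1 → posterior Dirichlet(5, 11/5, 15/2, 8/3)
obs 7: x=3 → posterior Dirichlet(5, 11/5, 15/2, 11/3)

195/431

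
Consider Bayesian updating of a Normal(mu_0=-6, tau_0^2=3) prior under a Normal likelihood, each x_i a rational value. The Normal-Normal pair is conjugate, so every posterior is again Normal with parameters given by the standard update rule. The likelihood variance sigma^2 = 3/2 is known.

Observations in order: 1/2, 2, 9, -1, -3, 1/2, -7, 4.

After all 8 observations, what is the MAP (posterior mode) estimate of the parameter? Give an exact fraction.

obs 1: x=1/2 → posterior Normal(-5/3, 1)
obs 2: x=2 → posterior Normal(-1/5, 3/5)
obs 3: x=9 → posterior Normal(17/7, 3/7)
obs 4: x=-1 → posterior Normal(5/3, 1/3)
obs 5: x=-3 → posterior Normal(9/11, 3/11)
obs 6: x=1/2 → posterior Normal(10/13, 3/13)
obs 7: x=-7 → posterior Normal(-4/15, 1/5)
obs 8: x=4 → posterior Normal(4/17, 3/17)

4/17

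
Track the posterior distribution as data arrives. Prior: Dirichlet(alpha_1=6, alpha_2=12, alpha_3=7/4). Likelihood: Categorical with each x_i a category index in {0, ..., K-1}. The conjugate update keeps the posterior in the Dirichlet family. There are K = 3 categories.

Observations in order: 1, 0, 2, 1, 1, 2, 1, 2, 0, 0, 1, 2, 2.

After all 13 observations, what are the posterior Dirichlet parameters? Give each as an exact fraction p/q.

alpha_1=9, alpha_2=17, alpha_3=27/4

obs 1: x=1 → posterior Dirichlet(6, 13, 7/4)
obs 2: x=0 → posterior Dirichlet(7, 13, 7/4)
obs 3: x=2 → posterior Dirichlet(7, 13, 11/4)
obs 4: x=1 → posterior Dirichlet(7, 14, 11/4)
obs 5: x=1 → posterior Dirichlet(7, 15, 11/4)
obs 6: x=2 → posterior Dirichlet(7, 15, 15/4)
obs 7: x=1 → posterior Dirichlet(7, 16, 15/4)
obs 8: x=2 → posterior Dirichlet(7, 16, 19/4)
obs 9: x=0 → posterior Dirichlet(8, 16, 19/4)
obs 10: x=0 → posterior Dirichlet(9, 16, 19/4)
obs 11: x=1 → posterior Dirichlet(9, 17, 19/4)
obs 12: x=2 → posterior Dirichlet(9, 17, 23/4)
obs 13: x=2 → posterior Dirichlet(9, 17, 27/4)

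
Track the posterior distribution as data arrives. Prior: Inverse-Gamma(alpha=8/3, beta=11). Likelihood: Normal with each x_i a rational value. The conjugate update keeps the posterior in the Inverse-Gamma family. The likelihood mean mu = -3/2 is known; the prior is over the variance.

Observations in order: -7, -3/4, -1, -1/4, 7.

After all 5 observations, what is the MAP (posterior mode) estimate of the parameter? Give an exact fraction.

obs 1: x=-7 → posterior Inverse-Gamma(19/6, 209/8)
obs 2: x=-3/4 → posterior Inverse-Gamma(11/3, 845/32)
obs 3: x=-1 → posterior Inverse-Gamma(25/6, 849/32)
obs 4: x=-1/4 → posterior Inverse-Gamma(14/3, 437/16)
obs 5: x=7 → posterior Inverse-Gamma(31/6, 1015/16)

3045/296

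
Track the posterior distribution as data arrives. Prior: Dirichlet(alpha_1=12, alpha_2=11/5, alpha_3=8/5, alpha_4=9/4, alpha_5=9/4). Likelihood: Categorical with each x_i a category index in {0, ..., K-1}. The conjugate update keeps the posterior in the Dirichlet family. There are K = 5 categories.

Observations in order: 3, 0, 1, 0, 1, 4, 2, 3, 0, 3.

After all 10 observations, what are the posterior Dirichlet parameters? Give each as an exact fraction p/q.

alpha_1=15, alpha_2=21/5, alpha_3=13/5, alpha_4=21/4, alpha_5=13/4

obs 1: x=3 → posterior Dirichlet(12, 11/5, 8/5, 13/4, 9/4)
obs 2: x=0 → posterior Dirichlet(13, 11/5, 8/5, 13/4, 9/4)
obs 3: x=1 → posterior Dirichlet(13, 16/5, 8/5, 13/4, 9/4)
obs 4: x=0 → posterior Dirichlet(14, 16/5, 8/5, 13/4, 9/4)
obs 5: x=1 → posterior Dirichlet(14, 21/5, 8/5, 13/4, 9/4)
obs 6: x=4 → posterior Dirichlet(14, 21/5, 8/5, 13/4, 13/4)
obs 7: x=2 → posterior Dirichlet(14, 21/5, 13/5, 13/4, 13/4)
obs 8: x=3 → posterior Dirichlet(14, 21/5, 13/5, 17/4, 13/4)
obs 9: x=0 → posterior Dirichlet(15, 21/5, 13/5, 17/4, 13/4)
obs 10: x=3 → posterior Dirichlet(15, 21/5, 13/5, 21/4, 13/4)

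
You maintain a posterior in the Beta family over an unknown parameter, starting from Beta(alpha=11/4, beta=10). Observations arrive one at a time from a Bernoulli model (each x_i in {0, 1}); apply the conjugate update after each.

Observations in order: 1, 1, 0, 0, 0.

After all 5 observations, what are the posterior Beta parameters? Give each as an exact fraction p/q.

obs 1: x=1 → posterior Beta(15/4, 10)
obs 2: x=1 → posterior Beta(19/4, 10)
obs 3: x=0 → posterior Beta(19/4, 11)
obs 4: x=0 → posterior Beta(19/4, 12)
obs 5: x=0 → posterior Beta(19/4, 13)

alpha=19/4, beta=13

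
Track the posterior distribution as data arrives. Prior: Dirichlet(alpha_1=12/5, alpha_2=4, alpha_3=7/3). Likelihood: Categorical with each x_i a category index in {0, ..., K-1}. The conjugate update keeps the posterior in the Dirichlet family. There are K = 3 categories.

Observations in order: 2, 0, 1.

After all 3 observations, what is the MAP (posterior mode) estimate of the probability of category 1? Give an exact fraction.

60/131

obs 1: x=2 → posterior Dirichlet(12/5, 4, 10/3)
obs 2: x=0 → posterior Dirichlet(17/5, 4, 10/3)
obs 3: x=1 → posterior Dirichlet(17/5, 5, 10/3)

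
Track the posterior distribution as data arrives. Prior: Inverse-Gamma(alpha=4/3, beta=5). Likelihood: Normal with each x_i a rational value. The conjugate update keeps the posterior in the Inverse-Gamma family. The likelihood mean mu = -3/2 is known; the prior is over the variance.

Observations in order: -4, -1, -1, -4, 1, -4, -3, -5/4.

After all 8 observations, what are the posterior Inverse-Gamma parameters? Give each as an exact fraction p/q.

alpha=16/3, beta=605/32

obs 1: x=-4 → posterior Inverse-Gamma(11/6, 65/8)
obs 2: x=-1 → posterior Inverse-Gamma(7/3, 33/4)
obs 3: x=-1 → posterior Inverse-Gamma(17/6, 67/8)
obs 4: x=-4 → posterior Inverse-Gamma(10/3, 23/2)
obs 5: x=1 → posterior Inverse-Gamma(23/6, 117/8)
obs 6: x=-4 → posterior Inverse-Gamma(13/3, 71/4)
obs 7: x=-3 → posterior Inverse-Gamma(29/6, 151/8)
obs 8: x=-5/4 → posterior Inverse-Gamma(16/3, 605/32)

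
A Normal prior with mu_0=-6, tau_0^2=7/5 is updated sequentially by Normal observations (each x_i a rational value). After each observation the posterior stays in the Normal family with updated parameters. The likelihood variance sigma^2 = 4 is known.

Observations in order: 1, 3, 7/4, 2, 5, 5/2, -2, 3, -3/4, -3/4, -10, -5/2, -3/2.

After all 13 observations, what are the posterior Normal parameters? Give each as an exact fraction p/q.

obs 1: x=1 → posterior Normal(-113/27, 28/27)
obs 2: x=3 → posterior Normal(-46/17, 14/17)
obs 3: x=7/4 → posterior Normal(-319/164, 28/41)
obs 4: x=2 → posterior Normal(-263/192, 7/12)
obs 5: x=5 → posterior Normal(-123/220, 28/55)
obs 6: x=5/2 → posterior Normal(-53/248, 14/31)
obs 7: x=-2 → posterior Normal(-109/276, 28/69)
obs 8: x=3 → posterior Normal(-25/304, 7/19)
obs 9: x=-3/4 → posterior Normal(-23/166, 28/83)
obs 10: x=-3/4 → posterior Normal(-67/360, 14/45)
obs 11: x=-10 → posterior Normal(-347/388, 28/97)
obs 12: x=-5/2 → posterior Normal(-417/416, 7/26)
obs 13: x=-3/2 → posterior Normal(-153/148, 28/111)

mu_0=-153/148, tau_0^2=28/111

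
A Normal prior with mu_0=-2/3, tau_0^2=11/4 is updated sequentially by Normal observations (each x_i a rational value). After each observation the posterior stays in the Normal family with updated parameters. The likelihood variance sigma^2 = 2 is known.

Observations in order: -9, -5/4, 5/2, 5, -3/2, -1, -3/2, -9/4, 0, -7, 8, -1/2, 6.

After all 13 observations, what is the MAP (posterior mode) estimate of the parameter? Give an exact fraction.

-197/906

obs 1: x=-9 → posterior Normal(-313/57, 22/19)
obs 2: x=-5/4 → posterior Normal(-1417/360, 11/15)
obs 3: x=5/2 → posterior Normal(-1087/492, 22/41)
obs 4: x=5 → posterior Normal(-427/624, 11/26)
obs 5: x=-3/2 → posterior Normal(-625/756, 22/63)
obs 6: x=-1 → posterior Normal(-757/888, 11/37)
obs 7: x=-3/2 → posterior Normal(-191/204, 22/85)
obs 8: x=-9/4 → posterior Normal(-313/288, 11/48)
obs 9: x=0 → posterior Normal(-313/321, 22/107)
obs 10: x=-7 → posterior Normal(-272/177, 11/59)
obs 11: x=8 → posterior Normal(-280/387, 22/129)
obs 12: x=-1/2 → posterior Normal(-593/840, 11/70)
obs 13: x=6 → posterior Normal(-197/906, 22/151)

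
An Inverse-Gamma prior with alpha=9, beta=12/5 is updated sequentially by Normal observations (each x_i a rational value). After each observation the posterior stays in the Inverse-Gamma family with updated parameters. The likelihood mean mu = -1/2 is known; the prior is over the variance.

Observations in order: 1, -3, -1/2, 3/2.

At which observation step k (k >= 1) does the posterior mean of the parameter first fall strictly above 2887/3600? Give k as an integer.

obs 1: x=1 → posterior Inverse-Gamma(19/2, 141/40)
obs 2: x=-3 → posterior Inverse-Gamma(10, 133/20)
obs 3: x=-1/2 → posterior Inverse-Gamma(21/2, 133/20)
obs 4: x=3/2 → posterior Inverse-Gamma(11, 173/20)

k = 4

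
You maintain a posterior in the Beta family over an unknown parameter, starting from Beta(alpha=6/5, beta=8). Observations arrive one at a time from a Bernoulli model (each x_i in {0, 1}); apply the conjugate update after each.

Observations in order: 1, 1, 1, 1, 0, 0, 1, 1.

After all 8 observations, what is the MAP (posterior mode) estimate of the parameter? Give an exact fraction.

31/76

obs 1: x=1 → posterior Beta(11/5, 8)
obs 2: x=1 → posterior Beta(16/5, 8)
obs 3: x=1 → posterior Beta(21/5, 8)
obs 4: x=1 → posterior Beta(26/5, 8)
obs 5: x=0 → posterior Beta(26/5, 9)
obs 6: x=0 → posterior Beta(26/5, 10)
obs 7: x=1 → posterior Beta(31/5, 10)
obs 8: x=1 → posterior Beta(36/5, 10)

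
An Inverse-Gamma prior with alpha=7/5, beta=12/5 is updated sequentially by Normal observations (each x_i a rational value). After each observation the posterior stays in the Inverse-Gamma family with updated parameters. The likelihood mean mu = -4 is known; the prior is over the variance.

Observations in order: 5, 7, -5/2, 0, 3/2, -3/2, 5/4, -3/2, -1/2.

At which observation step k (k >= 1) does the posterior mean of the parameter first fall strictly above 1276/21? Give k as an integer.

k = 2

obs 1: x=5 → posterior Inverse-Gamma(19/10, 429/10)
obs 2: x=7 → posterior Inverse-Gamma(12/5, 517/5)
obs 3: x=-5/2 → posterior Inverse-Gamma(29/10, 4181/40)
obs 4: x=0 → posterior Inverse-Gamma(17/5, 4501/40)
obs 5: x=3/2 → posterior Inverse-Gamma(39/10, 2553/20)
obs 6: x=-3/2 → posterior Inverse-Gamma(22/5, 5231/40)
obs 7: x=5/4 → posterior Inverse-Gamma(49/10, 23129/160)
obs 8: x=-3/2 → posterior Inverse-Gamma(27/5, 23629/160)
obs 9: x=-1/2 → posterior Inverse-Gamma(59/10, 24609/160)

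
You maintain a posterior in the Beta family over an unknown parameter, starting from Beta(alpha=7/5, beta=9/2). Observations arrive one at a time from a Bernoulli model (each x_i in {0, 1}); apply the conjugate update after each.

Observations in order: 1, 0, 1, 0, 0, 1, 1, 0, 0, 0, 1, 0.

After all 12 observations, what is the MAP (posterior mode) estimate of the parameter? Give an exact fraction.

obs 1: x=1 → posterior Beta(12/5, 9/2)
obs 2: x=0 → posterior Beta(12/5, 11/2)
obs 3: x=1 → posterior Beta(17/5, 11/2)
obs 4: x=0 → posterior Beta(17/5, 13/2)
obs 5: x=0 → posterior Beta(17/5, 15/2)
obs 6: x=1 → posterior Beta(22/5, 15/2)
obs 7: x=1 → posterior Beta(27/5, 15/2)
obs 8: x=0 → posterior Beta(27/5, 17/2)
obs 9: x=0 → posterior Beta(27/5, 19/2)
obs 10: x=0 → posterior Beta(27/5, 21/2)
obs 11: x=1 → posterior Beta(32/5, 21/2)
obs 12: x=0 → posterior Beta(32/5, 23/2)

18/53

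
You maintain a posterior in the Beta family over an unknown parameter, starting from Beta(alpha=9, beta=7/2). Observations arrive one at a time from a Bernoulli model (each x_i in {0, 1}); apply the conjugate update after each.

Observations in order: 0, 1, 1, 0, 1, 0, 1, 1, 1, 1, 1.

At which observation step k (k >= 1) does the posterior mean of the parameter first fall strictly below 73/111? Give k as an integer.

obs 1: x=0 → posterior Beta(9, 9/2)
obs 2: x=1 → posterior Beta(10, 9/2)
obs 3: x=1 → posterior Beta(11, 9/2)
obs 4: x=0 → posterior Beta(11, 11/2)
obs 5: x=1 → posterior Beta(12, 11/2)
obs 6: x=0 → posterior Beta(12, 13/2)
obs 7: x=1 → posterior Beta(13, 13/2)
obs 8: x=1 → posterior Beta(14, 13/2)
obs 9: x=1 → posterior Beta(15, 13/2)
obs 10: x=1 → posterior Beta(16, 13/2)
obs 11: x=1 → posterior Beta(17, 13/2)

k = 6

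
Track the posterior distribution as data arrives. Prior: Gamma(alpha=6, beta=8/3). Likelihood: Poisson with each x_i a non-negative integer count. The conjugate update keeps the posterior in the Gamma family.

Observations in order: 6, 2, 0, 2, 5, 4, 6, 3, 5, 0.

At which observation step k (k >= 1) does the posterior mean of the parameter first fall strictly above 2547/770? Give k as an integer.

obs 1: x=6 → posterior Gamma(12, 11/3)
obs 2: x=2 → posterior Gamma(14, 14/3)
obs 3: x=0 → posterior Gamma(14, 17/3)
obs 4: x=2 → posterior Gamma(16, 20/3)
obs 5: x=5 → posterior Gamma(21, 23/3)
obs 6: x=4 → posterior Gamma(25, 26/3)
obs 7: x=6 → posterior Gamma(31, 29/3)
obs 8: x=3 → posterior Gamma(34, 32/3)
obs 9: x=5 → posterior Gamma(39, 35/3)
obs 10: x=0 → posterior Gamma(39, 38/3)

k = 9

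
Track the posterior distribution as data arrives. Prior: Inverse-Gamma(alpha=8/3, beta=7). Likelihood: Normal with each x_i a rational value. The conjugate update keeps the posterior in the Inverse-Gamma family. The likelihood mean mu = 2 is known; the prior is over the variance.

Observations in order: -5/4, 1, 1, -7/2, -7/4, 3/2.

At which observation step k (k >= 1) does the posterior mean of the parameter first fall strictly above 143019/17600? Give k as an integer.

obs 1: x=-5/4 → posterior Inverse-Gamma(19/6, 393/32)
obs 2: x=1 → posterior Inverse-Gamma(11/3, 409/32)
obs 3: x=1 → posterior Inverse-Gamma(25/6, 425/32)
obs 4: x=-7/2 → posterior Inverse-Gamma(14/3, 909/32)
obs 5: x=-7/4 → posterior Inverse-Gamma(31/6, 567/16)
obs 6: x=3/2 → posterior Inverse-Gamma(17/3, 569/16)

k = 5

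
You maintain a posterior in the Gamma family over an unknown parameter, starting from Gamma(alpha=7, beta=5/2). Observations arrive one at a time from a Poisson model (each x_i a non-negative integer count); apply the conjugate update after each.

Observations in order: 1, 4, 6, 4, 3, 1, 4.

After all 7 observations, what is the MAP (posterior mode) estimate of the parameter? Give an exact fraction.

obs 1: x=1 → posterior Gamma(8, 7/2)
obs 2: x=4 → posterior Gamma(12, 9/2)
obs 3: x=6 → posterior Gamma(18, 11/2)
obs 4: x=4 → posterior Gamma(22, 13/2)
obs 5: x=3 → posterior Gamma(25, 15/2)
obs 6: x=1 → posterior Gamma(26, 17/2)
obs 7: x=4 → posterior Gamma(30, 19/2)

58/19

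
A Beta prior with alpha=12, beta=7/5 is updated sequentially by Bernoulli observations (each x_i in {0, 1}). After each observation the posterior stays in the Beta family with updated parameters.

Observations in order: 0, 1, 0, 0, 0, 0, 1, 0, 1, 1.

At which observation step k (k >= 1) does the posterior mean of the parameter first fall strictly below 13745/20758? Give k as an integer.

k = 8

obs 1: x=0 → posterior Beta(12, 12/5)
obs 2: x=1 → posterior Beta(13, 12/5)
obs 3: x=0 → posterior Beta(13, 17/5)
obs 4: x=0 → posterior Beta(13, 22/5)
obs 5: x=0 → posterior Beta(13, 27/5)
obs 6: x=0 → posterior Beta(13, 32/5)
obs 7: x=1 → posterior Beta(14, 32/5)
obs 8: x=0 → posterior Beta(14, 37/5)
obs 9: x=1 → posterior Beta(15, 37/5)
obs 10: x=1 → posterior Beta(16, 37/5)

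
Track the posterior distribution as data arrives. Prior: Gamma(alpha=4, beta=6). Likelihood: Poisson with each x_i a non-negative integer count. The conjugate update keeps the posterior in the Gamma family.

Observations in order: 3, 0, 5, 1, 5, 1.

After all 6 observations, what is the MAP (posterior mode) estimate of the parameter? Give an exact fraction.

3/2

obs 1: x=3 → posterior Gamma(7, 7)
obs 2: x=0 → posterior Gamma(7, 8)
obs 3: x=5 → posterior Gamma(12, 9)
obs 4: x=1 → posterior Gamma(13, 10)
obs 5: x=5 → posterior Gamma(18, 11)
obs 6: x=1 → posterior Gamma(19, 12)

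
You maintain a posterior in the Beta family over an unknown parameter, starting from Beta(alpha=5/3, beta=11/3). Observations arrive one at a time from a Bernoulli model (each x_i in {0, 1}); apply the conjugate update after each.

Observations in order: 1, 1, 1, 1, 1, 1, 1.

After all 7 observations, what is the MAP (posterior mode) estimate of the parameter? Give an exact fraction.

obs 1: x=1 → posterior Beta(8/3, 11/3)
obs 2: x=1 → posterior Beta(11/3, 11/3)
obs 3: x=1 → posterior Beta(14/3, 11/3)
obs 4: x=1 → posterior Beta(17/3, 11/3)
obs 5: x=1 → posterior Beta(20/3, 11/3)
obs 6: x=1 → posterior Beta(23/3, 11/3)
obs 7: x=1 → posterior Beta(26/3, 11/3)

23/31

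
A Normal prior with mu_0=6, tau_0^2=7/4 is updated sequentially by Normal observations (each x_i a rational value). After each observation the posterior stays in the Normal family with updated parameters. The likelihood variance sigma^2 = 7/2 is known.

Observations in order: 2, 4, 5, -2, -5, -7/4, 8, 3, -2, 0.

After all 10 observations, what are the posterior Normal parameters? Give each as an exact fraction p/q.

obs 1: x=2 → posterior Normal(14/3, 7/6)
obs 2: x=4 → posterior Normal(9/2, 7/8)
obs 3: x=5 → posterior Normal(23/5, 7/10)
obs 4: x=-2 → posterior Normal(7/2, 7/12)
obs 5: x=-5 → posterior Normal(16/7, 1/2)
obs 6: x=-7/4 → posterior Normal(57/32, 7/16)
obs 7: x=8 → posterior Normal(89/36, 7/18)
obs 8: x=3 → posterior Normal(101/40, 7/20)
obs 9: x=-2 → posterior Normal(93/44, 7/22)
obs 10: x=0 → posterior Normal(31/16, 7/24)

mu_0=31/16, tau_0^2=7/24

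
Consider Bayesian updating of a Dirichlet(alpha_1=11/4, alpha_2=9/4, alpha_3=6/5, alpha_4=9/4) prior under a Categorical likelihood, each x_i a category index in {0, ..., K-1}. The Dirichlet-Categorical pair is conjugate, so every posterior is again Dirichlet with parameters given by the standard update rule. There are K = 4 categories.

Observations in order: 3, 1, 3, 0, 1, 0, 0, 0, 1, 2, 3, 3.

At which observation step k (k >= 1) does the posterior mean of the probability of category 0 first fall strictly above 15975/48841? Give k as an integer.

k = 6

obs 1: x=3 → posterior Dirichlet(11/4, 9/4, 6/5, 13/4)
obs 2: x=1 → posterior Dirichlet(11/4, 13/4, 6/5, 13/4)
obs 3: x=3 → posterior Dirichlet(11/4, 13/4, 6/5, 17/4)
obs 4: x=0 → posterior Dirichlet(15/4, 13/4, 6/5, 17/4)
obs 5: x=1 → posterior Dirichlet(15/4, 17/4, 6/5, 17/4)
obs 6: x=0 → posterior Dirichlet(19/4, 17/4, 6/5, 17/4)
obs 7: x=0 → posterior Dirichlet(23/4, 17/4, 6/5, 17/4)
obs 8: x=0 → posterior Dirichlet(27/4, 17/4, 6/5, 17/4)
obs 9: x=1 → posterior Dirichlet(27/4, 21/4, 6/5, 17/4)
obs 10: x=2 → posterior Dirichlet(27/4, 21/4, 11/5, 17/4)
obs 11: x=3 → posterior Dirichlet(27/4, 21/4, 11/5, 21/4)
obs 12: x=3 → posterior Dirichlet(27/4, 21/4, 11/5, 25/4)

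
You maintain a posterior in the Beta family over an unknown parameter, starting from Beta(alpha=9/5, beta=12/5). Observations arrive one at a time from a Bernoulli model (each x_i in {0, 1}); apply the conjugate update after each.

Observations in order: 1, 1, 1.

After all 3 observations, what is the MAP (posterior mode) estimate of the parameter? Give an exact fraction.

obs 1: x=1 → posterior Beta(14/5, 12/5)
obs 2: x=1 → posterior Beta(19/5, 12/5)
obs 3: x=1 → posterior Beta(24/5, 12/5)

19/26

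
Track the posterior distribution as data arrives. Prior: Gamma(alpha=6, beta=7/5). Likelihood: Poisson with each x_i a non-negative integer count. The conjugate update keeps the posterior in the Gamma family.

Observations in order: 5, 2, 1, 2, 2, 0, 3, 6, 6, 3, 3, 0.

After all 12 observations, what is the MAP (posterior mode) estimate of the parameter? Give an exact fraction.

obs 1: x=5 → posterior Gamma(11, 12/5)
obs 2: x=2 → posterior Gamma(13, 17/5)
obs 3: x=1 → posterior Gamma(14, 22/5)
obs 4: x=2 → posterior Gamma(16, 27/5)
obs 5: x=2 → posterior Gamma(18, 32/5)
obs 6: x=0 → posterior Gamma(18, 37/5)
obs 7: x=3 → posterior Gamma(21, 42/5)
obs 8: x=6 → posterior Gamma(27, 47/5)
obs 9: x=6 → posterior Gamma(33, 52/5)
obs 10: x=3 → posterior Gamma(36, 57/5)
obs 11: x=3 → posterior Gamma(39, 62/5)
obs 12: x=0 → posterior Gamma(39, 67/5)

190/67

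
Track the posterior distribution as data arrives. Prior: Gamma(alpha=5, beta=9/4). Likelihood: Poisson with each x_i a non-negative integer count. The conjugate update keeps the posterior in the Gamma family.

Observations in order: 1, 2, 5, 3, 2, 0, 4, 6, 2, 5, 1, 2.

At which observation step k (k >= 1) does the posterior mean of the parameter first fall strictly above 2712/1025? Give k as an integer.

k = 8

obs 1: x=1 → posterior Gamma(6, 13/4)
obs 2: x=2 → posterior Gamma(8, 17/4)
obs 3: x=5 → posterior Gamma(13, 21/4)
obs 4: x=3 → posterior Gamma(16, 25/4)
obs 5: x=2 → posterior Gamma(18, 29/4)
obs 6: x=0 → posterior Gamma(18, 33/4)
obs 7: x=4 → posterior Gamma(22, 37/4)
obs 8: x=6 → posterior Gamma(28, 41/4)
obs 9: x=2 → posterior Gamma(30, 45/4)
obs 10: x=5 → posterior Gamma(35, 49/4)
obs 11: x=1 → posterior Gamma(36, 53/4)
obs 12: x=2 → posterior Gamma(38, 57/4)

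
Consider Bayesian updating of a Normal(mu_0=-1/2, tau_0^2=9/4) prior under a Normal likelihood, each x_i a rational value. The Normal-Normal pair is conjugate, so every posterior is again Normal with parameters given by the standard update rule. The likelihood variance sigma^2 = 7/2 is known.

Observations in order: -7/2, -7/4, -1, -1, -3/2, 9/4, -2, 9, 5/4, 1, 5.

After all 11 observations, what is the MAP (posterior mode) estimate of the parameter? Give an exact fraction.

251/452

obs 1: x=-7/2 → posterior Normal(-77/46, 63/46)
obs 2: x=-7/4 → posterior Normal(-217/128, 63/64)
obs 3: x=-1 → posterior Normal(-253/164, 63/82)
obs 4: x=-1 → posterior Normal(-289/200, 63/100)
obs 5: x=-3/2 → posterior Normal(-343/236, 63/118)
obs 6: x=9/4 → posterior Normal(-131/136, 63/136)
obs 7: x=-2 → posterior Normal(-167/154, 9/22)
obs 8: x=9 → posterior Normal(-5/172, 63/172)
obs 9: x=5/4 → posterior Normal(7/76, 63/190)
obs 10: x=1 → posterior Normal(71/416, 63/208)
obs 11: x=5 → posterior Normal(251/452, 63/226)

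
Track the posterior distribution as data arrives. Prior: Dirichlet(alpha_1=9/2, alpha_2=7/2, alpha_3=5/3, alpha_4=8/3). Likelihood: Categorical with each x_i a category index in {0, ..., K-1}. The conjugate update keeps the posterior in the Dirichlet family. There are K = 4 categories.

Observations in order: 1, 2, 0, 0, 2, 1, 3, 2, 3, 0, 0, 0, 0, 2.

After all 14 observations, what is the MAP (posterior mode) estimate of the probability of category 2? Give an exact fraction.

obs 1: x=1 → posterior Dirichlet(9/2, 9/2, 5/3, 8/3)
obs 2: x=2 → posterior Dirichlet(9/2, 9/2, 8/3, 8/3)
obs 3: x=0 → posterior Dirichlet(11/2, 9/2, 8/3, 8/3)
obs 4: x=0 → posterior Dirichlet(13/2, 9/2, 8/3, 8/3)
obs 5: x=2 → posterior Dirichlet(13/2, 9/2, 11/3, 8/3)
obs 6: x=1 → posterior Dirichlet(13/2, 11/2, 11/3, 8/3)
obs 7: x=3 → posterior Dirichlet(13/2, 11/2, 11/3, 11/3)
obs 8: x=2 → posterior Dirichlet(13/2, 11/2, 14/3, 11/3)
obs 9: x=3 → posterior Dirichlet(13/2, 11/2, 14/3, 14/3)
obs 10: x=0 → posterior Dirichlet(15/2, 11/2, 14/3, 14/3)
obs 11: x=0 → posterior Dirichlet(17/2, 11/2, 14/3, 14/3)
obs 12: x=0 → posterior Dirichlet(19/2, 11/2, 14/3, 14/3)
obs 13: x=0 → posterior Dirichlet(21/2, 11/2, 14/3, 14/3)
obs 14: x=2 → posterior Dirichlet(21/2, 11/2, 17/3, 14/3)

14/67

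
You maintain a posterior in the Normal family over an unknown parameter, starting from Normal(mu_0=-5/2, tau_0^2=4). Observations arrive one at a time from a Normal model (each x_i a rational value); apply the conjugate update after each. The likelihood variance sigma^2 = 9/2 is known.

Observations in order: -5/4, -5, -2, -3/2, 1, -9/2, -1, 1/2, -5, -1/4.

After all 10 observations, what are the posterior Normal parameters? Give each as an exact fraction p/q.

mu_0=-349/178, tau_0^2=36/89

obs 1: x=-5/4 → posterior Normal(-65/34, 36/17)
obs 2: x=-5 → posterior Normal(-29/10, 36/25)
obs 3: x=-2 → posterior Normal(-59/22, 12/11)
obs 4: x=-3/2 → posterior Normal(-201/82, 36/41)
obs 5: x=1 → posterior Normal(-185/98, 36/49)
obs 6: x=-9/2 → posterior Normal(-257/114, 12/19)
obs 7: x=-1 → posterior Normal(-21/10, 36/65)
obs 8: x=1/2 → posterior Normal(-265/146, 36/73)
obs 9: x=-5 → posterior Normal(-115/54, 4/9)
obs 10: x=-1/4 → posterior Normal(-349/178, 36/89)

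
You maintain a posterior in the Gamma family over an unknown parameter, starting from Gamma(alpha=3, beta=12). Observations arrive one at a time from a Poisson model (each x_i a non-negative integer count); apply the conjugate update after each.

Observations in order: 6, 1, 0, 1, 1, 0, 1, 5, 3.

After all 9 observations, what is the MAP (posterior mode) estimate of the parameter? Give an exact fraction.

obs 1: x=6 → posterior Gamma(9, 13)
obs 2: x=1 → posterior Gamma(10, 14)
obs 3: x=0 → posterior Gamma(10, 15)
obs 4: x=1 → posterior Gamma(11, 16)
obs 5: x=1 → posterior Gamma(12, 17)
obs 6: x=0 → posterior Gamma(12, 18)
obs 7: x=1 → posterior Gamma(13, 19)
obs 8: x=5 → posterior Gamma(18, 20)
obs 9: x=3 → posterior Gamma(21, 21)

20/21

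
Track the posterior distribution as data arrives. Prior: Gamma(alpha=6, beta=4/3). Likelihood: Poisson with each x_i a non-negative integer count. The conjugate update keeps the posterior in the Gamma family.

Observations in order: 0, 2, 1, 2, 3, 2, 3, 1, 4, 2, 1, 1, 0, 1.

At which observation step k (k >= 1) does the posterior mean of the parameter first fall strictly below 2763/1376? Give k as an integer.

obs 1: x=0 → posterior Gamma(6, 7/3)
obs 2: x=2 → posterior Gamma(8, 10/3)
obs 3: x=1 → posterior Gamma(9, 13/3)
obs 4: x=2 → posterior Gamma(11, 16/3)
obs 5: x=3 → posterior Gamma(14, 19/3)
obs 6: x=2 → posterior Gamma(16, 22/3)
obs 7: x=3 → posterior Gamma(19, 25/3)
obs 8: x=1 → posterior Gamma(20, 28/3)
obs 9: x=4 → posterior Gamma(24, 31/3)
obs 10: x=2 → posterior Gamma(26, 34/3)
obs 11: x=1 → posterior Gamma(27, 37/3)
obs 12: x=1 → posterior Gamma(28, 40/3)
obs 13: x=0 → posterior Gamma(28, 43/3)
obs 14: x=1 → posterior Gamma(29, 46/3)

k = 13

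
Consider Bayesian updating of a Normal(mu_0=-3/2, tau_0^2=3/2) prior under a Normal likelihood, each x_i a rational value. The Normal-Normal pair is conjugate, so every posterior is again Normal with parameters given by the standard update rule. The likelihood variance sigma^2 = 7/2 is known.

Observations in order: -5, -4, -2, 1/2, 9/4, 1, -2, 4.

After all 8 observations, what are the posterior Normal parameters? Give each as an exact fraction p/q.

mu_0=-105/124, tau_0^2=21/62

obs 1: x=-5 → posterior Normal(-51/20, 21/20)
obs 2: x=-4 → posterior Normal(-75/26, 21/26)
obs 3: x=-2 → posterior Normal(-87/32, 21/32)
obs 4: x=1/2 → posterior Normal(-42/19, 21/38)
obs 5: x=9/4 → posterior Normal(-141/88, 21/44)
obs 6: x=1 → posterior Normal(-129/100, 21/50)
obs 7: x=-2 → posterior Normal(-153/112, 3/8)
obs 8: x=4 → posterior Normal(-105/124, 21/62)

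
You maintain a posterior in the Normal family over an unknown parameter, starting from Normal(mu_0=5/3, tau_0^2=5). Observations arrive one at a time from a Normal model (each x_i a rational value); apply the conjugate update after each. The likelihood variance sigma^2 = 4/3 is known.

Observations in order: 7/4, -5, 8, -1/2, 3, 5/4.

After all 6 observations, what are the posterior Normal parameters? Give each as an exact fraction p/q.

mu_0=805/564, tau_0^2=10/47

obs 1: x=7/4 → posterior Normal(395/228, 20/19)
obs 2: x=-5 → posterior Normal(-505/408, 10/17)
obs 3: x=8 → posterior Normal(935/588, 20/49)
obs 4: x=-1/2 → posterior Normal(845/768, 5/16)
obs 5: x=3 → posterior Normal(1385/948, 20/79)
obs 6: x=5/4 → posterior Normal(805/564, 10/47)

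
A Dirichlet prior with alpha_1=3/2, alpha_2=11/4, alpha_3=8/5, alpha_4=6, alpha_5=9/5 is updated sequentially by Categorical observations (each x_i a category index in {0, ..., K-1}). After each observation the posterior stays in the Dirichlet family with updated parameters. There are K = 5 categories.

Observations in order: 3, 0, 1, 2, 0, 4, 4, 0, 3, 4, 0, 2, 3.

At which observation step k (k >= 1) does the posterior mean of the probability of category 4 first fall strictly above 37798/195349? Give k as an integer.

obs 1: x=3 → posterior Dirichlet(3/2, 11/4, 8/5, 7, 9/5)
obs 2: x=0 → posterior Dirichlet(5/2, 11/4, 8/5, 7, 9/5)
obs 3: x=1 → posterior Dirichlet(5/2, 15/4, 8/5, 7, 9/5)
obs 4: x=2 → posterior Dirichlet(5/2, 15/4, 13/5, 7, 9/5)
obs 5: x=0 → posterior Dirichlet(7/2, 15/4, 13/5, 7, 9/5)
obs 6: x=4 → posterior Dirichlet(7/2, 15/4, 13/5, 7, 14/5)
obs 7: x=4 → posterior Dirichlet(7/2, 15/4, 13/5, 7, 19/5)
obs 8: x=0 → posterior Dirichlet(9/2, 15/4, 13/5, 7, 19/5)
obs 9: x=3 → posterior Dirichlet(9/2, 15/4, 13/5, 8, 19/5)
obs 10: x=4 → posterior Dirichlet(9/2, 15/4, 13/5, 8, 24/5)
obs 11: x=0 → posterior Dirichlet(11/2, 15/4, 13/5, 8, 24/5)
obs 12: x=2 → posterior Dirichlet(11/2, 15/4, 18/5, 8, 24/5)
obs 13: x=3 → posterior Dirichlet(11/2, 15/4, 18/5, 9, 24/5)

k = 10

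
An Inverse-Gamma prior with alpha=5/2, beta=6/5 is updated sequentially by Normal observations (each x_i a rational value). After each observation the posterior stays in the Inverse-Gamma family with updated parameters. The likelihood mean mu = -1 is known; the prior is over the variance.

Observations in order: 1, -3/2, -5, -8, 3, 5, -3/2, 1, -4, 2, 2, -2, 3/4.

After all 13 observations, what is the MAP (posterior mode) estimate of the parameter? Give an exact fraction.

12717/1600

obs 1: x=1 → posterior Inverse-Gamma(3, 16/5)
obs 2: x=-3/2 → posterior Inverse-Gamma(7/2, 133/40)
obs 3: x=-5 → posterior Inverse-Gamma(4, 453/40)
obs 4: x=-8 → posterior Inverse-Gamma(9/2, 1433/40)
obs 5: x=3 → posterior Inverse-Gamma(5, 1753/40)
obs 6: x=5 → posterior Inverse-Gamma(11/2, 2473/40)
obs 7: x=-3/2 → posterior Inverse-Gamma(6, 1239/20)
obs 8: x=1 → posterior Inverse-Gamma(13/2, 1279/20)
obs 9: x=-4 → posterior Inverse-Gamma(7, 1369/20)
obs 10: x=2 → posterior Inverse-Gamma(15/2, 1459/20)
obs 11: x=2 → posterior Inverse-Gamma(8, 1549/20)
obs 12: x=-2 → posterior Inverse-Gamma(17/2, 1559/20)
obs 13: x=3/4 → posterior Inverse-Gamma(9, 12717/160)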